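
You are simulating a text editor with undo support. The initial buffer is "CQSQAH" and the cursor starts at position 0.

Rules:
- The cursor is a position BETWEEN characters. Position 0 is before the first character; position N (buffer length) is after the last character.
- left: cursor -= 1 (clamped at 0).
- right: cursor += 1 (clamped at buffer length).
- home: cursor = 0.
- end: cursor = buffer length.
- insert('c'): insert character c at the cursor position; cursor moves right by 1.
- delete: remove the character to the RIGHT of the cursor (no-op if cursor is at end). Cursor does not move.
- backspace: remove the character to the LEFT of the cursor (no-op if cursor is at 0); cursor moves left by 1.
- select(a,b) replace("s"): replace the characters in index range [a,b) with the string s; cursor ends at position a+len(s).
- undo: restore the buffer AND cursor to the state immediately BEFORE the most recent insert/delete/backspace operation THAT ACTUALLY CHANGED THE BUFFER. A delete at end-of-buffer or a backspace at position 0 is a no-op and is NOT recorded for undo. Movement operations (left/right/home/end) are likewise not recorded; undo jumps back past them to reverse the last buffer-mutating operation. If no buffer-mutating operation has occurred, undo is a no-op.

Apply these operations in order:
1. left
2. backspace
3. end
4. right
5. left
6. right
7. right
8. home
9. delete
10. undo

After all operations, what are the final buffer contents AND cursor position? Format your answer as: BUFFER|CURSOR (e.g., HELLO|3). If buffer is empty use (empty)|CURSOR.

Answer: CQSQAH|0

Derivation:
After op 1 (left): buf='CQSQAH' cursor=0
After op 2 (backspace): buf='CQSQAH' cursor=0
After op 3 (end): buf='CQSQAH' cursor=6
After op 4 (right): buf='CQSQAH' cursor=6
After op 5 (left): buf='CQSQAH' cursor=5
After op 6 (right): buf='CQSQAH' cursor=6
After op 7 (right): buf='CQSQAH' cursor=6
After op 8 (home): buf='CQSQAH' cursor=0
After op 9 (delete): buf='QSQAH' cursor=0
After op 10 (undo): buf='CQSQAH' cursor=0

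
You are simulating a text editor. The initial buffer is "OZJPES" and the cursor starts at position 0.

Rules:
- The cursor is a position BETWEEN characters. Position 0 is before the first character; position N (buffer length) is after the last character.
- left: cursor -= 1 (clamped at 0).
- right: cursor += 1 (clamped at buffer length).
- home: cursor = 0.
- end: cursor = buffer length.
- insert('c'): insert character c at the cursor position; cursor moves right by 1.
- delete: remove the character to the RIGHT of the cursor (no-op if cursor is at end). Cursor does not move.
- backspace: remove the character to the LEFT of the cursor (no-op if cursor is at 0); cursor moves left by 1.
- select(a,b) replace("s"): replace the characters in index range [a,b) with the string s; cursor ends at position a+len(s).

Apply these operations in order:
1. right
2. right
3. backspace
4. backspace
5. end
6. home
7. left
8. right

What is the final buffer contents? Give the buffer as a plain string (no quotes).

Answer: JPES

Derivation:
After op 1 (right): buf='OZJPES' cursor=1
After op 2 (right): buf='OZJPES' cursor=2
After op 3 (backspace): buf='OJPES' cursor=1
After op 4 (backspace): buf='JPES' cursor=0
After op 5 (end): buf='JPES' cursor=4
After op 6 (home): buf='JPES' cursor=0
After op 7 (left): buf='JPES' cursor=0
After op 8 (right): buf='JPES' cursor=1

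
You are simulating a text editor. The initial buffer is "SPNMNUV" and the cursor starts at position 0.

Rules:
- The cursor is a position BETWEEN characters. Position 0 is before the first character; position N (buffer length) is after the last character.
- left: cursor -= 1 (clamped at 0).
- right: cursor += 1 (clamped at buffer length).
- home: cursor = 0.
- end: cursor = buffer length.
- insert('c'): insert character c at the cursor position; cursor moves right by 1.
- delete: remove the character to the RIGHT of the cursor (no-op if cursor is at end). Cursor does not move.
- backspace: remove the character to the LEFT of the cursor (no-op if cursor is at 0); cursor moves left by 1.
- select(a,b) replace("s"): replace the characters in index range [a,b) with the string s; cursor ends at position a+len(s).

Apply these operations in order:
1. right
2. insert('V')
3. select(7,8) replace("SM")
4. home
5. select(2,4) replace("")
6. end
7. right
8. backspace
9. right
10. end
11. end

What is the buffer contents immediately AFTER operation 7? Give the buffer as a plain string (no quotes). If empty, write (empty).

Answer: SVMNUSM

Derivation:
After op 1 (right): buf='SPNMNUV' cursor=1
After op 2 (insert('V')): buf='SVPNMNUV' cursor=2
After op 3 (select(7,8) replace("SM")): buf='SVPNMNUSM' cursor=9
After op 4 (home): buf='SVPNMNUSM' cursor=0
After op 5 (select(2,4) replace("")): buf='SVMNUSM' cursor=2
After op 6 (end): buf='SVMNUSM' cursor=7
After op 7 (right): buf='SVMNUSM' cursor=7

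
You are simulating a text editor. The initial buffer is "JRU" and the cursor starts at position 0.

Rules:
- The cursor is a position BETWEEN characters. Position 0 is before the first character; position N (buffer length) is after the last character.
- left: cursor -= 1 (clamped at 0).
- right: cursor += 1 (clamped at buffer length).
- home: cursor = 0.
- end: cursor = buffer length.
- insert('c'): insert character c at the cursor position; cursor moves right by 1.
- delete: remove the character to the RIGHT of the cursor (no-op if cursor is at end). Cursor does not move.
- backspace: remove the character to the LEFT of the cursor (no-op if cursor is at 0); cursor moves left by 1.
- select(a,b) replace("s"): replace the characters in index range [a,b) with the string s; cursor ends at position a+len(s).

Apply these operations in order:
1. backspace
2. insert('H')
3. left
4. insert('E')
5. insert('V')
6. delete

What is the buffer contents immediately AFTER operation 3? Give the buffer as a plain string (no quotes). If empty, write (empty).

After op 1 (backspace): buf='JRU' cursor=0
After op 2 (insert('H')): buf='HJRU' cursor=1
After op 3 (left): buf='HJRU' cursor=0

Answer: HJRU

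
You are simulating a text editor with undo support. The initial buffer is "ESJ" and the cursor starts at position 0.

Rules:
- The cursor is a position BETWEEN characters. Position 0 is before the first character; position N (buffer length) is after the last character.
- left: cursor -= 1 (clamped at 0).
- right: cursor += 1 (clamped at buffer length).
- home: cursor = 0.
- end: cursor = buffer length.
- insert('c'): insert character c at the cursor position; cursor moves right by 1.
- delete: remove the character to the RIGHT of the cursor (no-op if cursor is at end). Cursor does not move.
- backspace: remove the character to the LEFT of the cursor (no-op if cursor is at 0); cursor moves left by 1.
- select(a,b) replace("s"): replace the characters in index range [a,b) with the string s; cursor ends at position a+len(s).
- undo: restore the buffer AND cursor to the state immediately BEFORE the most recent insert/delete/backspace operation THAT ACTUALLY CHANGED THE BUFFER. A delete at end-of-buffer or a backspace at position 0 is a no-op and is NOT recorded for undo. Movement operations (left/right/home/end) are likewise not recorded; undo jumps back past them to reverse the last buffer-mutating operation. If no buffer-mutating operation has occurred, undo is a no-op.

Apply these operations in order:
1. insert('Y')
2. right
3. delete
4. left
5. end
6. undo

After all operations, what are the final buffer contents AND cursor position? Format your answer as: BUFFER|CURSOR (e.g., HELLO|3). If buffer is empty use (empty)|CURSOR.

Answer: YESJ|2

Derivation:
After op 1 (insert('Y')): buf='YESJ' cursor=1
After op 2 (right): buf='YESJ' cursor=2
After op 3 (delete): buf='YEJ' cursor=2
After op 4 (left): buf='YEJ' cursor=1
After op 5 (end): buf='YEJ' cursor=3
After op 6 (undo): buf='YESJ' cursor=2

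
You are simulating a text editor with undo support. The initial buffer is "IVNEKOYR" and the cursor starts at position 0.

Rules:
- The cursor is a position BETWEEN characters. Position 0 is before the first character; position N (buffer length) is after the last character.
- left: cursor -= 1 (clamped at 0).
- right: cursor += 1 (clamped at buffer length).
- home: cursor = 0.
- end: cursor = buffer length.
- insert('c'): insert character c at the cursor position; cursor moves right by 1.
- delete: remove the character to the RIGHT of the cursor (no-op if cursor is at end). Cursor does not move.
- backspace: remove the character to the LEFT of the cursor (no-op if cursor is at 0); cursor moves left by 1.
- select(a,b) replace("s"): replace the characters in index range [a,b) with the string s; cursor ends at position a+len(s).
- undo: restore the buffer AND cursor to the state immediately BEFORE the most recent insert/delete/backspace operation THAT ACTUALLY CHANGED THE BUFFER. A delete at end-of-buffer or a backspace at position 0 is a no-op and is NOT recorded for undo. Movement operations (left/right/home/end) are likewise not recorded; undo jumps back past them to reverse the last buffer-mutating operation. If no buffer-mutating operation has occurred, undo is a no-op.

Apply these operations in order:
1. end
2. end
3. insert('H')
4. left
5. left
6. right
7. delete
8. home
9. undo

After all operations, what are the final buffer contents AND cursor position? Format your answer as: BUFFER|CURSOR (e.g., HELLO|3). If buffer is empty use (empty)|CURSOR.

After op 1 (end): buf='IVNEKOYR' cursor=8
After op 2 (end): buf='IVNEKOYR' cursor=8
After op 3 (insert('H')): buf='IVNEKOYRH' cursor=9
After op 4 (left): buf='IVNEKOYRH' cursor=8
After op 5 (left): buf='IVNEKOYRH' cursor=7
After op 6 (right): buf='IVNEKOYRH' cursor=8
After op 7 (delete): buf='IVNEKOYR' cursor=8
After op 8 (home): buf='IVNEKOYR' cursor=0
After op 9 (undo): buf='IVNEKOYRH' cursor=8

Answer: IVNEKOYRH|8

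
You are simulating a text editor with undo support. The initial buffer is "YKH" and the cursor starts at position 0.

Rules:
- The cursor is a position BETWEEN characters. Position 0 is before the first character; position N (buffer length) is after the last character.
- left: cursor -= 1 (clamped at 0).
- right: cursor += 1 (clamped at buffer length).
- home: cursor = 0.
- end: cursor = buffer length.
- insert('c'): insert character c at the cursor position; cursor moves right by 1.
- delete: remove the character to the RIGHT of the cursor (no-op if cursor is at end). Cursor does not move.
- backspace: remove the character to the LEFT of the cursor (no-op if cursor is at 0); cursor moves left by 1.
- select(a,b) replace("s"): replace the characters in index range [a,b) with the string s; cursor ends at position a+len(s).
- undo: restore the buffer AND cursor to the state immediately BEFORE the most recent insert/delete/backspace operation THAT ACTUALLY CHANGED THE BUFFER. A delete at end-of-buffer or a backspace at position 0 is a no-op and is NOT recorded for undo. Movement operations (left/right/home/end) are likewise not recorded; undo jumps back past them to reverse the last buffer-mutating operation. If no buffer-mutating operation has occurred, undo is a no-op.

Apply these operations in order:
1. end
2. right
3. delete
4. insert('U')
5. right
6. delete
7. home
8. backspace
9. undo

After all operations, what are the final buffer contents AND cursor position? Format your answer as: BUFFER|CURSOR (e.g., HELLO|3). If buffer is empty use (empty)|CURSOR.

After op 1 (end): buf='YKH' cursor=3
After op 2 (right): buf='YKH' cursor=3
After op 3 (delete): buf='YKH' cursor=3
After op 4 (insert('U')): buf='YKHU' cursor=4
After op 5 (right): buf='YKHU' cursor=4
After op 6 (delete): buf='YKHU' cursor=4
After op 7 (home): buf='YKHU' cursor=0
After op 8 (backspace): buf='YKHU' cursor=0
After op 9 (undo): buf='YKH' cursor=3

Answer: YKH|3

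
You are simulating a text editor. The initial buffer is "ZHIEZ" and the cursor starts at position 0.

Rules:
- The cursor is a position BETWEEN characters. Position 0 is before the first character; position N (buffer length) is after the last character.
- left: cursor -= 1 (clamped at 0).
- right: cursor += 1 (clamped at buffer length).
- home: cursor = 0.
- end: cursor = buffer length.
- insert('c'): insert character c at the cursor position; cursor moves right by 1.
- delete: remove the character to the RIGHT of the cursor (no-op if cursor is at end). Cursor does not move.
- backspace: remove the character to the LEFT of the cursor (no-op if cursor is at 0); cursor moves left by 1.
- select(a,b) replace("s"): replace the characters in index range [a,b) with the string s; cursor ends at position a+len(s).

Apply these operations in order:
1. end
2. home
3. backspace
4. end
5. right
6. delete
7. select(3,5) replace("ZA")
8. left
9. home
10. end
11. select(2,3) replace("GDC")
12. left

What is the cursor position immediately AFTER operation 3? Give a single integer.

After op 1 (end): buf='ZHIEZ' cursor=5
After op 2 (home): buf='ZHIEZ' cursor=0
After op 3 (backspace): buf='ZHIEZ' cursor=0

Answer: 0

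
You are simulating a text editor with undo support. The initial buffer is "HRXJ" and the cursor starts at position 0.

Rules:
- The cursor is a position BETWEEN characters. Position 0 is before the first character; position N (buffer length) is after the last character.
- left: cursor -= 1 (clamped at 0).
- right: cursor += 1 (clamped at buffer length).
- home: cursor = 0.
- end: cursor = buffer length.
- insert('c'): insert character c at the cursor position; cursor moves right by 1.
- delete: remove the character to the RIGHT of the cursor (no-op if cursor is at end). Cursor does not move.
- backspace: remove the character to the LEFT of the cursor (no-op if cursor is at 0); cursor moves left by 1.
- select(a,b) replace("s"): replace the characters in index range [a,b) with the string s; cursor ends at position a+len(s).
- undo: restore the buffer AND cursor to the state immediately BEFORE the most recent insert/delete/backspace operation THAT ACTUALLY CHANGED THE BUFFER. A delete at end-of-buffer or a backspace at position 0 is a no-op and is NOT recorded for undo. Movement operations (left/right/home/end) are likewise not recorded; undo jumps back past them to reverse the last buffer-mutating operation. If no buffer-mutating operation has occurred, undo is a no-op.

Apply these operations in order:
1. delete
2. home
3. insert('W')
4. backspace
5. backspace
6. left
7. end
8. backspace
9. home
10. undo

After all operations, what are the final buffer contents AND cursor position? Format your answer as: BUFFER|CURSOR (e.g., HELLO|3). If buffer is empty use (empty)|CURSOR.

Answer: RXJ|3

Derivation:
After op 1 (delete): buf='RXJ' cursor=0
After op 2 (home): buf='RXJ' cursor=0
After op 3 (insert('W')): buf='WRXJ' cursor=1
After op 4 (backspace): buf='RXJ' cursor=0
After op 5 (backspace): buf='RXJ' cursor=0
After op 6 (left): buf='RXJ' cursor=0
After op 7 (end): buf='RXJ' cursor=3
After op 8 (backspace): buf='RX' cursor=2
After op 9 (home): buf='RX' cursor=0
After op 10 (undo): buf='RXJ' cursor=3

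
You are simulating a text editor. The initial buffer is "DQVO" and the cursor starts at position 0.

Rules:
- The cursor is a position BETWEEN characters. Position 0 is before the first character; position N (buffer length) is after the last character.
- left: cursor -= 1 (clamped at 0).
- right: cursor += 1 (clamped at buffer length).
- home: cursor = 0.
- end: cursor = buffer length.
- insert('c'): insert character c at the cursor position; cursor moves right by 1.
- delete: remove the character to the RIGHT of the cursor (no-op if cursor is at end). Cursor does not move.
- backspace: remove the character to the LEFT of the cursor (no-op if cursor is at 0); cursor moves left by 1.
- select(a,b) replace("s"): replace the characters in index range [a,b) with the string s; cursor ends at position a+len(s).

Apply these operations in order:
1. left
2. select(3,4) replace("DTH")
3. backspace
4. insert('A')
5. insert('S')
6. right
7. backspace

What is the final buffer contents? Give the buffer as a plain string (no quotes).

Answer: DQVDTA

Derivation:
After op 1 (left): buf='DQVO' cursor=0
After op 2 (select(3,4) replace("DTH")): buf='DQVDTH' cursor=6
After op 3 (backspace): buf='DQVDT' cursor=5
After op 4 (insert('A')): buf='DQVDTA' cursor=6
After op 5 (insert('S')): buf='DQVDTAS' cursor=7
After op 6 (right): buf='DQVDTAS' cursor=7
After op 7 (backspace): buf='DQVDTA' cursor=6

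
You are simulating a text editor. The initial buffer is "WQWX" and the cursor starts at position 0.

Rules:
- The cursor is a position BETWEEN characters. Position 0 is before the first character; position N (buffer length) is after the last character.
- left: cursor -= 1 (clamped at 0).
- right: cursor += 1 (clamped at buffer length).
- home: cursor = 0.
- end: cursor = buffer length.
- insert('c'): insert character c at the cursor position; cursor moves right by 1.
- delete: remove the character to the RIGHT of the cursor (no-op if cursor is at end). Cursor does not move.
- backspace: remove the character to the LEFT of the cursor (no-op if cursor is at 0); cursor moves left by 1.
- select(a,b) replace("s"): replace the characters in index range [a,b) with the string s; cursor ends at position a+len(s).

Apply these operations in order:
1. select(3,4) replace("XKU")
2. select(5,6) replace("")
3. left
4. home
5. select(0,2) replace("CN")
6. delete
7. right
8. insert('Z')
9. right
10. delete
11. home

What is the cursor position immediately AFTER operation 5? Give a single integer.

After op 1 (select(3,4) replace("XKU")): buf='WQWXKU' cursor=6
After op 2 (select(5,6) replace("")): buf='WQWXK' cursor=5
After op 3 (left): buf='WQWXK' cursor=4
After op 4 (home): buf='WQWXK' cursor=0
After op 5 (select(0,2) replace("CN")): buf='CNWXK' cursor=2

Answer: 2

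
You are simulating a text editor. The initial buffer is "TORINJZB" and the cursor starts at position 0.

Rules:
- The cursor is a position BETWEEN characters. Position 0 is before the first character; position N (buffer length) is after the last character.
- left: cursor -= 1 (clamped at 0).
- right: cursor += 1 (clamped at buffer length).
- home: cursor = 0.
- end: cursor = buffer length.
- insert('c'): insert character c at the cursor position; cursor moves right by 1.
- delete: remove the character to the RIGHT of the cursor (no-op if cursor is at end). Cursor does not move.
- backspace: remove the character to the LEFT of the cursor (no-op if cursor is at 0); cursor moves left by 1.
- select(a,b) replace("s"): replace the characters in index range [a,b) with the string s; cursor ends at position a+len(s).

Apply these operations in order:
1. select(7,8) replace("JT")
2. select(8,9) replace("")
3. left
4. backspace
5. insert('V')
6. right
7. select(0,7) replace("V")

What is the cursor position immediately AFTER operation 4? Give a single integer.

Answer: 6

Derivation:
After op 1 (select(7,8) replace("JT")): buf='TORINJZJT' cursor=9
After op 2 (select(8,9) replace("")): buf='TORINJZJ' cursor=8
After op 3 (left): buf='TORINJZJ' cursor=7
After op 4 (backspace): buf='TORINJJ' cursor=6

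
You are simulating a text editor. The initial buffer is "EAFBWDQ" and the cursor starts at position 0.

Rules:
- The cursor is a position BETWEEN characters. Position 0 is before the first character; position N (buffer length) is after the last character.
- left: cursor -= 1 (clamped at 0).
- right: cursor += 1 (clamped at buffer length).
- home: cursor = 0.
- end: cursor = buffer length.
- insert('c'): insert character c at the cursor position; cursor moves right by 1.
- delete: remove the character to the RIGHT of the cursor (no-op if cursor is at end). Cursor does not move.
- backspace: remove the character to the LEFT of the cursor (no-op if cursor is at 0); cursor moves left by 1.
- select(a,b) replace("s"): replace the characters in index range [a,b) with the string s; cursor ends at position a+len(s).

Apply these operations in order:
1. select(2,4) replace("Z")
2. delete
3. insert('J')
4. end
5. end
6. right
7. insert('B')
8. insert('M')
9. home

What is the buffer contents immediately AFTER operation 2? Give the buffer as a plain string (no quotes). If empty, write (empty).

Answer: EAZDQ

Derivation:
After op 1 (select(2,4) replace("Z")): buf='EAZWDQ' cursor=3
After op 2 (delete): buf='EAZDQ' cursor=3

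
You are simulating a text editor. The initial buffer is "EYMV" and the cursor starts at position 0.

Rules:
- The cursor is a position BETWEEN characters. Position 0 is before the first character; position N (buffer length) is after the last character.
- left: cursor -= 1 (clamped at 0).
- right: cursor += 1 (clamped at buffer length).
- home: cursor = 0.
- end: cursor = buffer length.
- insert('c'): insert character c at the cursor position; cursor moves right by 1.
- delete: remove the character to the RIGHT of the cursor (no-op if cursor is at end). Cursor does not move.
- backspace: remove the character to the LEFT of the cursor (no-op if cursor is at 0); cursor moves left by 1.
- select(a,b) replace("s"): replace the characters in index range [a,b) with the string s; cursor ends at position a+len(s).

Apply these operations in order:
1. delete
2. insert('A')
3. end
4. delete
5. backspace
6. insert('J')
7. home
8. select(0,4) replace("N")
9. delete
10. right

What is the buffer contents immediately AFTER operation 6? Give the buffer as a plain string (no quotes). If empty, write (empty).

Answer: AYMJ

Derivation:
After op 1 (delete): buf='YMV' cursor=0
After op 2 (insert('A')): buf='AYMV' cursor=1
After op 3 (end): buf='AYMV' cursor=4
After op 4 (delete): buf='AYMV' cursor=4
After op 5 (backspace): buf='AYM' cursor=3
After op 6 (insert('J')): buf='AYMJ' cursor=4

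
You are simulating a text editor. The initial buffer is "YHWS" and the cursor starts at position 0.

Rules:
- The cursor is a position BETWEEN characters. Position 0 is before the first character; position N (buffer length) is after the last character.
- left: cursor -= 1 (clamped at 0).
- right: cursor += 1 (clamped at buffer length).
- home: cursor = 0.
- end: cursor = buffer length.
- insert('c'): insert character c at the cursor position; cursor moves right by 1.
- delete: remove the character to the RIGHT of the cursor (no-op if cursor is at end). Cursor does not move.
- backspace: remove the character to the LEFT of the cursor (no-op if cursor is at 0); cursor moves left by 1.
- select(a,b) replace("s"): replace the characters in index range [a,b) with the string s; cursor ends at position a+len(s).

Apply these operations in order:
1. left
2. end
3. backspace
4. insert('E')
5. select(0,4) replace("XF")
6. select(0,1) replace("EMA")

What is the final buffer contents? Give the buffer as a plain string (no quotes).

Answer: EMAF

Derivation:
After op 1 (left): buf='YHWS' cursor=0
After op 2 (end): buf='YHWS' cursor=4
After op 3 (backspace): buf='YHW' cursor=3
After op 4 (insert('E')): buf='YHWE' cursor=4
After op 5 (select(0,4) replace("XF")): buf='XF' cursor=2
After op 6 (select(0,1) replace("EMA")): buf='EMAF' cursor=3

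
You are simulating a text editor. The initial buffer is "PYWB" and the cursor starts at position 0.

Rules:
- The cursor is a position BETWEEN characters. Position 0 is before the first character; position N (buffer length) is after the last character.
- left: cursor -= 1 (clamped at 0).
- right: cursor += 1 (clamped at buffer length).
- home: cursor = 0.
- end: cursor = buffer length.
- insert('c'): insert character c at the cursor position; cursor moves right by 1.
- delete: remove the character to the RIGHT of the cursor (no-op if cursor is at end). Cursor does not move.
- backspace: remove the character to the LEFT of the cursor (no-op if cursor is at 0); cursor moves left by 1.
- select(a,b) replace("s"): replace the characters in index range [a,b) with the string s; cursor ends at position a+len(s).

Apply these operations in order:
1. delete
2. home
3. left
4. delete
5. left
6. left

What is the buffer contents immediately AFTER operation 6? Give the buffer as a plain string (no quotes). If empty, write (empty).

Answer: WB

Derivation:
After op 1 (delete): buf='YWB' cursor=0
After op 2 (home): buf='YWB' cursor=0
After op 3 (left): buf='YWB' cursor=0
After op 4 (delete): buf='WB' cursor=0
After op 5 (left): buf='WB' cursor=0
After op 6 (left): buf='WB' cursor=0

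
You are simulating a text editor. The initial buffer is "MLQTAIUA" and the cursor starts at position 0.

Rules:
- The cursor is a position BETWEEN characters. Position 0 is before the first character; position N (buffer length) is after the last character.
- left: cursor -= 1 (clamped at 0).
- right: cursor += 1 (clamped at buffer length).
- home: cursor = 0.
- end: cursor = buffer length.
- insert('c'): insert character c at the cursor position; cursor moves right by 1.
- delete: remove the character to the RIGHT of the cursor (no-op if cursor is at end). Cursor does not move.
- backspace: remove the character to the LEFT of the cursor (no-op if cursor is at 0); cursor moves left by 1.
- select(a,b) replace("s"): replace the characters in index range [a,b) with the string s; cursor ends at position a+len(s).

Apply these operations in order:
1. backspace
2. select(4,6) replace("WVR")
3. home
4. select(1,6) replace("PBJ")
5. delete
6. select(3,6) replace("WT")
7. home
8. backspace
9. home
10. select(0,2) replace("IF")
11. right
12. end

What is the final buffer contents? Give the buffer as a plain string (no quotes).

After op 1 (backspace): buf='MLQTAIUA' cursor=0
After op 2 (select(4,6) replace("WVR")): buf='MLQTWVRUA' cursor=7
After op 3 (home): buf='MLQTWVRUA' cursor=0
After op 4 (select(1,6) replace("PBJ")): buf='MPBJRUA' cursor=4
After op 5 (delete): buf='MPBJUA' cursor=4
After op 6 (select(3,6) replace("WT")): buf='MPBWT' cursor=5
After op 7 (home): buf='MPBWT' cursor=0
After op 8 (backspace): buf='MPBWT' cursor=0
After op 9 (home): buf='MPBWT' cursor=0
After op 10 (select(0,2) replace("IF")): buf='IFBWT' cursor=2
After op 11 (right): buf='IFBWT' cursor=3
After op 12 (end): buf='IFBWT' cursor=5

Answer: IFBWT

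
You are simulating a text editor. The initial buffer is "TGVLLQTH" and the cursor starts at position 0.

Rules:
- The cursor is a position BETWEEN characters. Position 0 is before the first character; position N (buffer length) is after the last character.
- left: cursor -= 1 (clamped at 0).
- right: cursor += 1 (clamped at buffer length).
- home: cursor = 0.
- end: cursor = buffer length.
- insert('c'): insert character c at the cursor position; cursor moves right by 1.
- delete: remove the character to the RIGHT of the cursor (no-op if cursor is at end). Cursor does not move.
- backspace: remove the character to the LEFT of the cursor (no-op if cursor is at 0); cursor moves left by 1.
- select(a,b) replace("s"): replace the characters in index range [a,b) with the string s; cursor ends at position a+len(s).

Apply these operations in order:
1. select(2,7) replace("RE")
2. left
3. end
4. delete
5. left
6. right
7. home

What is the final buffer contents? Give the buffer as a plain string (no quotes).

Answer: TGREH

Derivation:
After op 1 (select(2,7) replace("RE")): buf='TGREH' cursor=4
After op 2 (left): buf='TGREH' cursor=3
After op 3 (end): buf='TGREH' cursor=5
After op 4 (delete): buf='TGREH' cursor=5
After op 5 (left): buf='TGREH' cursor=4
After op 6 (right): buf='TGREH' cursor=5
After op 7 (home): buf='TGREH' cursor=0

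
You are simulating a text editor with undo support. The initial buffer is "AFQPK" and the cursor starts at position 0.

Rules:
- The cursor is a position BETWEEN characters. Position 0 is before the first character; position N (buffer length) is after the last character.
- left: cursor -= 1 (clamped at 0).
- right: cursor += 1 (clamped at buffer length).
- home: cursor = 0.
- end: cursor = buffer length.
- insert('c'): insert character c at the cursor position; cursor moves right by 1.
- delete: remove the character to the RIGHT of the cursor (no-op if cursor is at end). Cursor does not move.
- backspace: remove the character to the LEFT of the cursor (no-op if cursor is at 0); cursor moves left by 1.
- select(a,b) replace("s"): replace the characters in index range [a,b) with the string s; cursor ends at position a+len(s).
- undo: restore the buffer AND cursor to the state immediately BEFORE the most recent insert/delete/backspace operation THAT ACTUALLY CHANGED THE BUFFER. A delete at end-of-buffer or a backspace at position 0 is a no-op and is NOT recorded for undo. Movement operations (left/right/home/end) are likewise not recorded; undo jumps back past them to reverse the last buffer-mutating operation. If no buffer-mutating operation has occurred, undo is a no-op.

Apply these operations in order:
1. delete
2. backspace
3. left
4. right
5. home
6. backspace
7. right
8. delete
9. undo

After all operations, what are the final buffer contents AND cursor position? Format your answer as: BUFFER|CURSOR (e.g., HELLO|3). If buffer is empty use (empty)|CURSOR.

Answer: FQPK|1

Derivation:
After op 1 (delete): buf='FQPK' cursor=0
After op 2 (backspace): buf='FQPK' cursor=0
After op 3 (left): buf='FQPK' cursor=0
After op 4 (right): buf='FQPK' cursor=1
After op 5 (home): buf='FQPK' cursor=0
After op 6 (backspace): buf='FQPK' cursor=0
After op 7 (right): buf='FQPK' cursor=1
After op 8 (delete): buf='FPK' cursor=1
After op 9 (undo): buf='FQPK' cursor=1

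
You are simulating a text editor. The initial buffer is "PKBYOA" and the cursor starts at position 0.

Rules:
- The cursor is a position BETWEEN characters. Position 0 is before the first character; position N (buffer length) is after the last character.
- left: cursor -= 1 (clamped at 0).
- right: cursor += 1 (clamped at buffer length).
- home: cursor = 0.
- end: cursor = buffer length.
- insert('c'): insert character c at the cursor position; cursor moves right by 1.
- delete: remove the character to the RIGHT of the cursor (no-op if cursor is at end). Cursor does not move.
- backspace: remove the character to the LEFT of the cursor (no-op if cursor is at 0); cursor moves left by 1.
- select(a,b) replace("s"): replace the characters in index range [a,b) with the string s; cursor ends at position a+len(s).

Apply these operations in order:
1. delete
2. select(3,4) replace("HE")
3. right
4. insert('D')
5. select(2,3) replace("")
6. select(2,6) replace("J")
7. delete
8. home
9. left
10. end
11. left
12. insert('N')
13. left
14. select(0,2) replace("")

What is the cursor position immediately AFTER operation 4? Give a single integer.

Answer: 7

Derivation:
After op 1 (delete): buf='KBYOA' cursor=0
After op 2 (select(3,4) replace("HE")): buf='KBYHEA' cursor=5
After op 3 (right): buf='KBYHEA' cursor=6
After op 4 (insert('D')): buf='KBYHEAD' cursor=7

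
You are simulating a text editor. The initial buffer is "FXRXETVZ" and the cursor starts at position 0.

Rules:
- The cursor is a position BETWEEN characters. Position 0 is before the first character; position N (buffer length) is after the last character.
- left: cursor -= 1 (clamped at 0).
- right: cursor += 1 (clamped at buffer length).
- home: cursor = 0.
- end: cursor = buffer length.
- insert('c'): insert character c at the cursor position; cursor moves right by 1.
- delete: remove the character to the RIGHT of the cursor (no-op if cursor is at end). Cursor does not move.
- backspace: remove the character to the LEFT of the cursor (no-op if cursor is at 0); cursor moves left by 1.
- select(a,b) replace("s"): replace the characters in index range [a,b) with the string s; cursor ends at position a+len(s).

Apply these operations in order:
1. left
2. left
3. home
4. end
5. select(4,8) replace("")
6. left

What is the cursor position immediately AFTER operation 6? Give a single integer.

After op 1 (left): buf='FXRXETVZ' cursor=0
After op 2 (left): buf='FXRXETVZ' cursor=0
After op 3 (home): buf='FXRXETVZ' cursor=0
After op 4 (end): buf='FXRXETVZ' cursor=8
After op 5 (select(4,8) replace("")): buf='FXRX' cursor=4
After op 6 (left): buf='FXRX' cursor=3

Answer: 3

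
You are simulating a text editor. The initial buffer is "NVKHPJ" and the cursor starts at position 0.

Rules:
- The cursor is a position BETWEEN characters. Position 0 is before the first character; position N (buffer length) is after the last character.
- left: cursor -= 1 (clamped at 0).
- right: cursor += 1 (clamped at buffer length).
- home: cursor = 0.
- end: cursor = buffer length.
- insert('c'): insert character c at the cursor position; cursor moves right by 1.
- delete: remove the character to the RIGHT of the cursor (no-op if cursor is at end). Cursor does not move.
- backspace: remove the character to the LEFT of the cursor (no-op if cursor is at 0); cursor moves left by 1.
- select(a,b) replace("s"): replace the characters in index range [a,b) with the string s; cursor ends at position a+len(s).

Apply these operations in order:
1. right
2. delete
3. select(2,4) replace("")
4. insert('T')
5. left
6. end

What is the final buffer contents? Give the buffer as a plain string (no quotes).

After op 1 (right): buf='NVKHPJ' cursor=1
After op 2 (delete): buf='NKHPJ' cursor=1
After op 3 (select(2,4) replace("")): buf='NKJ' cursor=2
After op 4 (insert('T')): buf='NKTJ' cursor=3
After op 5 (left): buf='NKTJ' cursor=2
After op 6 (end): buf='NKTJ' cursor=4

Answer: NKTJ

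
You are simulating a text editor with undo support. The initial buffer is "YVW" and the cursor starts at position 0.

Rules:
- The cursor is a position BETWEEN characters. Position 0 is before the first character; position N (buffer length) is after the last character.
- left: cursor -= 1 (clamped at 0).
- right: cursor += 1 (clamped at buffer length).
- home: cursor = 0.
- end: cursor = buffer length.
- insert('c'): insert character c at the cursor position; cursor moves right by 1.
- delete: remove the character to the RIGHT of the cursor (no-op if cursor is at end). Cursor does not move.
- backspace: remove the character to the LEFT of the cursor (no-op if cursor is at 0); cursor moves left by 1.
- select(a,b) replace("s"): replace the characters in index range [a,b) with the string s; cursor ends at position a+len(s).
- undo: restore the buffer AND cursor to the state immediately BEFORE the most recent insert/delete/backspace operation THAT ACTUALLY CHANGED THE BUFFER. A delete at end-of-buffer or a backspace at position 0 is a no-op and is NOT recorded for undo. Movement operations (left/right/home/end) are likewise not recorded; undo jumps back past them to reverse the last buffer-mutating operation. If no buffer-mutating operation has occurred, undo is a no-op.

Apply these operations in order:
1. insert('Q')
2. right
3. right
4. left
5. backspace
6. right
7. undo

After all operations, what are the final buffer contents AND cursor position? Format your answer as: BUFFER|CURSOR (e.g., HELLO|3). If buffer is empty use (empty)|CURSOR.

Answer: QYVW|2

Derivation:
After op 1 (insert('Q')): buf='QYVW' cursor=1
After op 2 (right): buf='QYVW' cursor=2
After op 3 (right): buf='QYVW' cursor=3
After op 4 (left): buf='QYVW' cursor=2
After op 5 (backspace): buf='QVW' cursor=1
After op 6 (right): buf='QVW' cursor=2
After op 7 (undo): buf='QYVW' cursor=2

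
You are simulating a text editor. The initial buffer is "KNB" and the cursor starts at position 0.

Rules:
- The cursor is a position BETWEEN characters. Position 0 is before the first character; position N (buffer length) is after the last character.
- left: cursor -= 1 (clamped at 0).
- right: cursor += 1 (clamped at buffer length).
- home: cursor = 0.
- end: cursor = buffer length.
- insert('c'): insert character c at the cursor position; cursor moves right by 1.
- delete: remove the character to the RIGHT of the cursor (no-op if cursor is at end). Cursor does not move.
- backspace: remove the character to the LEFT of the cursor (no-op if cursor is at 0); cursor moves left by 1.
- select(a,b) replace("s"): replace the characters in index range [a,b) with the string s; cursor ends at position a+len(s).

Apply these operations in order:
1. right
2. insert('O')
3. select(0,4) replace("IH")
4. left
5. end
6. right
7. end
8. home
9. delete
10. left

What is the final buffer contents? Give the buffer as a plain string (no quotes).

After op 1 (right): buf='KNB' cursor=1
After op 2 (insert('O')): buf='KONB' cursor=2
After op 3 (select(0,4) replace("IH")): buf='IH' cursor=2
After op 4 (left): buf='IH' cursor=1
After op 5 (end): buf='IH' cursor=2
After op 6 (right): buf='IH' cursor=2
After op 7 (end): buf='IH' cursor=2
After op 8 (home): buf='IH' cursor=0
After op 9 (delete): buf='H' cursor=0
After op 10 (left): buf='H' cursor=0

Answer: H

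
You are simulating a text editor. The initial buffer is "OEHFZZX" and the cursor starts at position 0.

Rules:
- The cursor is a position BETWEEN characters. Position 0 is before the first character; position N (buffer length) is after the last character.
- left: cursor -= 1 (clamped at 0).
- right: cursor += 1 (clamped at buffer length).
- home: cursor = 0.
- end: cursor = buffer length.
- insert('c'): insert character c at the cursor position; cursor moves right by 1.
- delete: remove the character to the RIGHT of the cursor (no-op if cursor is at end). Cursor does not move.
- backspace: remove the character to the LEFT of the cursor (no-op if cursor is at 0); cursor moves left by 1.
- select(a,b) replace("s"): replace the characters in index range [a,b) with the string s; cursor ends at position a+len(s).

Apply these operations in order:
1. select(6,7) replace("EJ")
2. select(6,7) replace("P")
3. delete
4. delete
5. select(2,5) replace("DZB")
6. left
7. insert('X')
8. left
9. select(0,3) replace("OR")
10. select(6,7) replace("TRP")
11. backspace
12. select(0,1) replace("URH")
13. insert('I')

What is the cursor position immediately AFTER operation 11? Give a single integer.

Answer: 8

Derivation:
After op 1 (select(6,7) replace("EJ")): buf='OEHFZZEJ' cursor=8
After op 2 (select(6,7) replace("P")): buf='OEHFZZPJ' cursor=7
After op 3 (delete): buf='OEHFZZP' cursor=7
After op 4 (delete): buf='OEHFZZP' cursor=7
After op 5 (select(2,5) replace("DZB")): buf='OEDZBZP' cursor=5
After op 6 (left): buf='OEDZBZP' cursor=4
After op 7 (insert('X')): buf='OEDZXBZP' cursor=5
After op 8 (left): buf='OEDZXBZP' cursor=4
After op 9 (select(0,3) replace("OR")): buf='ORZXBZP' cursor=2
After op 10 (select(6,7) replace("TRP")): buf='ORZXBZTRP' cursor=9
After op 11 (backspace): buf='ORZXBZTR' cursor=8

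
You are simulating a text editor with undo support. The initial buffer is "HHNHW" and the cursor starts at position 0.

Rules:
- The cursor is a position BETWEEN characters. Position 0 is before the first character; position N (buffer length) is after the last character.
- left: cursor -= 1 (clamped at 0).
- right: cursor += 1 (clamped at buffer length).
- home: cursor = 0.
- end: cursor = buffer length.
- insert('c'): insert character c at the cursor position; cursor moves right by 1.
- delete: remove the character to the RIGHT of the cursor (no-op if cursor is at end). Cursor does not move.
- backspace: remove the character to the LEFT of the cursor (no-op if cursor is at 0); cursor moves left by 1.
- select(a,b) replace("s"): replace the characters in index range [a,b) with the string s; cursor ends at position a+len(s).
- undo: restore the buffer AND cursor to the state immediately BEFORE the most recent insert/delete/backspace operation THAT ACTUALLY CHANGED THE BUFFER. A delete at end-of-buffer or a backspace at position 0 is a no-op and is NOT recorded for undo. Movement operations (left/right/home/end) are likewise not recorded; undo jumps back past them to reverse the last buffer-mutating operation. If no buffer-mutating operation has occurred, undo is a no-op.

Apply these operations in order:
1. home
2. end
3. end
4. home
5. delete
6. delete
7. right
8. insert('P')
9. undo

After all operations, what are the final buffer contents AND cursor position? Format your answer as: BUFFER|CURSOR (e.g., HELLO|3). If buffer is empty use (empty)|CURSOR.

After op 1 (home): buf='HHNHW' cursor=0
After op 2 (end): buf='HHNHW' cursor=5
After op 3 (end): buf='HHNHW' cursor=5
After op 4 (home): buf='HHNHW' cursor=0
After op 5 (delete): buf='HNHW' cursor=0
After op 6 (delete): buf='NHW' cursor=0
After op 7 (right): buf='NHW' cursor=1
After op 8 (insert('P')): buf='NPHW' cursor=2
After op 9 (undo): buf='NHW' cursor=1

Answer: NHW|1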